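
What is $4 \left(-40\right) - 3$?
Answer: $-163$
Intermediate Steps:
$4 \left(-40\right) - 3 = -160 - 3 = -163$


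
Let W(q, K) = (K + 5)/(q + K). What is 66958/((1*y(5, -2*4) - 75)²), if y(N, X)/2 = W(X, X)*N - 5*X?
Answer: 4285312/3025 ≈ 1416.6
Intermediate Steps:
W(q, K) = (5 + K)/(K + q)
y(N, X) = -10*X + N*(5 + X)/X (y(N, X) = 2*(((5 + X)/(X + X))*N - 5*X) = 2*(((5 + X)/((2*X)))*N - 5*X) = 2*(((1/(2*X))*(5 + X))*N - 5*X) = 2*(((5 + X)/(2*X))*N - 5*X) = 2*(N*(5 + X)/(2*X) - 5*X) = 2*(-5*X + N*(5 + X)/(2*X)) = -10*X + N*(5 + X)/X)
66958/((1*y(5, -2*4) - 75)²) = 66958/((1*(5 - (-20)*4 + 5*5/(-2*4)) - 75)²) = 66958/((1*(5 - 10*(-8) + 5*5/(-8)) - 75)²) = 66958/((1*(5 + 80 + 5*5*(-⅛)) - 75)²) = 66958/((1*(5 + 80 - 25/8) - 75)²) = 66958/((1*(655/8) - 75)²) = 66958/((655/8 - 75)²) = 66958/((55/8)²) = 66958/(3025/64) = 66958*(64/3025) = 4285312/3025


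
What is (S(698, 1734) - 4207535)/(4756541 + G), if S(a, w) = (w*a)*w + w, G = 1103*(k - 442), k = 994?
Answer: 2094509887/5365397 ≈ 390.37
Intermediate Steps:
G = 608856 (G = 1103*(994 - 442) = 1103*552 = 608856)
S(a, w) = w + a*w**2 (S(a, w) = (a*w)*w + w = a*w**2 + w = w + a*w**2)
(S(698, 1734) - 4207535)/(4756541 + G) = (1734*(1 + 698*1734) - 4207535)/(4756541 + 608856) = (1734*(1 + 1210332) - 4207535)/5365397 = (1734*1210333 - 4207535)*(1/5365397) = (2098717422 - 4207535)*(1/5365397) = 2094509887*(1/5365397) = 2094509887/5365397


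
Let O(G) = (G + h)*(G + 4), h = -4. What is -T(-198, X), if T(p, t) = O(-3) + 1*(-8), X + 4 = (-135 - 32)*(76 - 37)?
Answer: 15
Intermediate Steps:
O(G) = (-4 + G)*(4 + G) (O(G) = (G - 4)*(G + 4) = (-4 + G)*(4 + G))
X = -6517 (X = -4 + (-135 - 32)*(76 - 37) = -4 - 167*39 = -4 - 6513 = -6517)
T(p, t) = -15 (T(p, t) = (-16 + (-3)²) + 1*(-8) = (-16 + 9) - 8 = -7 - 8 = -15)
-T(-198, X) = -1*(-15) = 15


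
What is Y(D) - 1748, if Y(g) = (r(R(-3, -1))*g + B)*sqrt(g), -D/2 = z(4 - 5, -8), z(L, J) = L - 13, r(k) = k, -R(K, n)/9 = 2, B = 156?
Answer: -1748 - 696*sqrt(7) ≈ -3589.4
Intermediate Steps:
R(K, n) = -18 (R(K, n) = -9*2 = -18)
z(L, J) = -13 + L
D = 28 (D = -2*(-13 + (4 - 5)) = -2*(-13 - 1) = -2*(-14) = 28)
Y(g) = sqrt(g)*(156 - 18*g) (Y(g) = (-18*g + 156)*sqrt(g) = (156 - 18*g)*sqrt(g) = sqrt(g)*(156 - 18*g))
Y(D) - 1748 = sqrt(28)*(156 - 18*28) - 1748 = (2*sqrt(7))*(156 - 504) - 1748 = (2*sqrt(7))*(-348) - 1748 = -696*sqrt(7) - 1748 = -1748 - 696*sqrt(7)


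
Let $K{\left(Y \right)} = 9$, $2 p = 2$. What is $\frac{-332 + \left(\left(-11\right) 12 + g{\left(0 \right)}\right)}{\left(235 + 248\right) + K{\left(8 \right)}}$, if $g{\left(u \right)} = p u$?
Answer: $- \frac{116}{123} \approx -0.94309$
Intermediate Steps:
$p = 1$ ($p = \frac{1}{2} \cdot 2 = 1$)
$g{\left(u \right)} = u$ ($g{\left(u \right)} = 1 u = u$)
$\frac{-332 + \left(\left(-11\right) 12 + g{\left(0 \right)}\right)}{\left(235 + 248\right) + K{\left(8 \right)}} = \frac{-332 + \left(\left(-11\right) 12 + 0\right)}{\left(235 + 248\right) + 9} = \frac{-332 + \left(-132 + 0\right)}{483 + 9} = \frac{-332 - 132}{492} = \left(-464\right) \frac{1}{492} = - \frac{116}{123}$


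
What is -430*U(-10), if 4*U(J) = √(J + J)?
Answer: -215*I*√5 ≈ -480.75*I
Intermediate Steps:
U(J) = √2*√J/4 (U(J) = √(J + J)/4 = √(2*J)/4 = (√2*√J)/4 = √2*√J/4)
-430*U(-10) = -215*√2*√(-10)/2 = -215*√2*I*√10/2 = -215*I*√5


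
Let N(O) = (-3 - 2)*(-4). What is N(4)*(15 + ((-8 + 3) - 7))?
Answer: 60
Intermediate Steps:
N(O) = 20 (N(O) = -5*(-4) = 20)
N(4)*(15 + ((-8 + 3) - 7)) = 20*(15 + ((-8 + 3) - 7)) = 20*(15 + (-5 - 7)) = 20*(15 - 12) = 20*3 = 60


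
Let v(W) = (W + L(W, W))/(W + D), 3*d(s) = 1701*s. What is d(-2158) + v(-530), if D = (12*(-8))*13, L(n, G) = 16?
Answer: -1087767697/889 ≈ -1.2236e+6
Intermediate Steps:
d(s) = 567*s (d(s) = (1701*s)/3 = 567*s)
D = -1248 (D = -96*13 = -1248)
v(W) = (16 + W)/(-1248 + W) (v(W) = (W + 16)/(W - 1248) = (16 + W)/(-1248 + W))
d(-2158) + v(-530) = 567*(-2158) + (16 - 530)/(-1248 - 530) = -1223586 - 514/(-1778) = -1223586 - 1/1778*(-514) = -1223586 + 257/889 = -1087767697/889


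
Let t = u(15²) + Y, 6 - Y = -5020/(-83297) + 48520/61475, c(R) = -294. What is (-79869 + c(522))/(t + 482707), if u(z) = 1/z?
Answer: -3694403856071025/22246343655895138 ≈ -0.16607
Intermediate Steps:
Y = 5274784702/1024136615 (Y = 6 - (-5020/(-83297) + 48520/61475) = 6 - (-5020*(-1/83297) + 48520*(1/61475)) = 6 - (5020/83297 + 9704/12295) = 6 - 1*870034988/1024136615 = 6 - 870034988/1024136615 = 5274784702/1024136615 ≈ 5.1505)
t = 237570138913/46086147675 (t = 1/(15²) + 5274784702/1024136615 = 1/225 + 5274784702/1024136615 = 237570138913/46086147675 ≈ 5.1549)
(-79869 + c(522))/(t + 482707) = (-79869 - 294)/(237570138913/46086147675 + 482707) = -80163/22246343655895138/46086147675 = -80163*46086147675/22246343655895138 = -3694403856071025/22246343655895138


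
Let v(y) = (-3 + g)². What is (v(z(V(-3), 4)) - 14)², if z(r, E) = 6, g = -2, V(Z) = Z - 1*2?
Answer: 121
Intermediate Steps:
V(Z) = -2 + Z (V(Z) = Z - 2 = -2 + Z)
v(y) = 25 (v(y) = (-3 - 2)² = (-5)² = 25)
(v(z(V(-3), 4)) - 14)² = (25 - 14)² = 11² = 121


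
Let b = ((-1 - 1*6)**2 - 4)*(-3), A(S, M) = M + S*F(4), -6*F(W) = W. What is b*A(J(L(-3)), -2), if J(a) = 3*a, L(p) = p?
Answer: -540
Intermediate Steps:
F(W) = -W/6
A(S, M) = M - 2*S/3 (A(S, M) = M + S*(-1/6*4) = M + S*(-2/3) = M - 2*S/3)
b = -135 (b = ((-1 - 6)**2 - 4)*(-3) = ((-7)**2 - 4)*(-3) = (49 - 4)*(-3) = 45*(-3) = -135)
b*A(J(L(-3)), -2) = -135*(-2 - 2*(-3)) = -135*(-2 - 2/3*(-9)) = -135*(-2 + 6) = -135*4 = -540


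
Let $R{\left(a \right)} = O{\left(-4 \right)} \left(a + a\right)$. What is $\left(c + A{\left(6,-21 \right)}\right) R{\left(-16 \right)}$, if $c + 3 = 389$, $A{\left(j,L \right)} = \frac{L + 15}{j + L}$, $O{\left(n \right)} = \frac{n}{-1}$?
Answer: $- \frac{247296}{5} \approx -49459.0$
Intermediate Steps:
$O{\left(n \right)} = - n$ ($O{\left(n \right)} = n \left(-1\right) = - n$)
$A{\left(j,L \right)} = \frac{15 + L}{L + j}$
$R{\left(a \right)} = 8 a$ ($R{\left(a \right)} = \left(-1\right) \left(-4\right) \left(a + a\right) = 4 \cdot 2 a = 8 a$)
$c = 386$ ($c = -3 + 389 = 386$)
$\left(c + A{\left(6,-21 \right)}\right) R{\left(-16 \right)} = \left(386 + \frac{15 - 21}{-21 + 6}\right) 8 \left(-16\right) = \left(386 + \frac{1}{-15} \left(-6\right)\right) \left(-128\right) = \left(386 - - \frac{2}{5}\right) \left(-128\right) = \left(386 + \frac{2}{5}\right) \left(-128\right) = \frac{1932}{5} \left(-128\right) = - \frac{247296}{5}$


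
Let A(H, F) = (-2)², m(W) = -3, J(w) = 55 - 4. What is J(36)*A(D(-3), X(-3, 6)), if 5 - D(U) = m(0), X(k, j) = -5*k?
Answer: 204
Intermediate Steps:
J(w) = 51
D(U) = 8 (D(U) = 5 - 1*(-3) = 5 + 3 = 8)
A(H, F) = 4
J(36)*A(D(-3), X(-3, 6)) = 51*4 = 204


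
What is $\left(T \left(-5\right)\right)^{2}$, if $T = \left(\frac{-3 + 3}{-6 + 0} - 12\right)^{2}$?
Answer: $518400$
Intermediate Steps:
$T = 144$ ($T = \left(\frac{0}{-6} - 12\right)^{2} = \left(0 \left(- \frac{1}{6}\right) - 12\right)^{2} = \left(0 - 12\right)^{2} = \left(-12\right)^{2} = 144$)
$\left(T \left(-5\right)\right)^{2} = \left(144 \left(-5\right)\right)^{2} = \left(-720\right)^{2} = 518400$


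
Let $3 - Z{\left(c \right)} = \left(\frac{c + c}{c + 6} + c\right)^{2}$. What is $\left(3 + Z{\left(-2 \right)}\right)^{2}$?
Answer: $9$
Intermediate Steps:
$Z{\left(c \right)} = 3 - \left(c + \frac{2 c}{6 + c}\right)^{2}$ ($Z{\left(c \right)} = 3 - \left(\frac{c + c}{c + 6} + c\right)^{2} = 3 - \left(\frac{2 c}{6 + c} + c\right)^{2} = 3 - \left(c + \frac{2 c}{6 + c}\right)^{2}$)
$\left(3 + Z{\left(-2 \right)}\right)^{2} = \left(3 + \left(3 - \frac{\left(-2\right)^{2} \left(8 - 2\right)^{2}}{\left(6 - 2\right)^{2}}\right)\right)^{2} = \left(3 + \left(3 - \frac{4 \cdot 6^{2}}{16}\right)\right)^{2} = \left(3 + \left(3 - 4 \cdot \frac{1}{16} \cdot 36\right)\right)^{2} = \left(3 + \left(3 - 9\right)\right)^{2} = \left(3 - 6\right)^{2} = \left(-3\right)^{2} = 9$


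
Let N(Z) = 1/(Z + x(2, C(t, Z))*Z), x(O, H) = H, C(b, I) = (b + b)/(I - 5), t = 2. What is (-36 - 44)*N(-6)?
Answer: 440/21 ≈ 20.952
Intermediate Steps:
C(b, I) = 2*b/(-5 + I) (C(b, I) = (2*b)/(-5 + I) = 2*b/(-5 + I))
N(Z) = 1/(Z + 4*Z/(-5 + Z)) (N(Z) = 1/(Z + (2*2/(-5 + Z))*Z) = 1/(Z + (4/(-5 + Z))*Z) = 1/(Z + 4*Z/(-5 + Z)))
(-36 - 44)*N(-6) = (-36 - 44)*((-5 - 6)/((-6)*(-1 - 6))) = -(-40)*(-11)/(3*(-7)) = -(-40)*(-1)*(-11)/(3*7) = -80*(-11/42) = 440/21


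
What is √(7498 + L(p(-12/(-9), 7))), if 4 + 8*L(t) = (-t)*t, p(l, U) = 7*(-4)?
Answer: √29598/2 ≈ 86.020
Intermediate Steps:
p(l, U) = -28
L(t) = -½ - t²/8 (L(t) = -½ + ((-t)*t)/8 = -½ + (-t²)/8 = -½ - t²/8)
√(7498 + L(p(-12/(-9), 7))) = √(7498 + (-½ - ⅛*(-28)²)) = √(7498 + (-½ - ⅛*784)) = √(7498 + (-½ - 98)) = √(7498 - 197/2) = √(14799/2) = √29598/2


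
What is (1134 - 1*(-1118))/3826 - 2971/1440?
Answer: -4062083/2754720 ≈ -1.4746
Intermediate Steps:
(1134 - 1*(-1118))/3826 - 2971/1440 = (1134 + 1118)*(1/3826) - 2971*1/1440 = 2252*(1/3826) - 2971/1440 = 1126/1913 - 2971/1440 = -4062083/2754720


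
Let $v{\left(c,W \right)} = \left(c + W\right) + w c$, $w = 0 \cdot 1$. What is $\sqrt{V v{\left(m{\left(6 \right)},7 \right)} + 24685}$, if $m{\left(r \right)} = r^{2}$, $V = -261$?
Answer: $\sqrt{13462} \approx 116.03$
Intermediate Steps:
$w = 0$
$v{\left(c,W \right)} = W + c$ ($v{\left(c,W \right)} = \left(c + W\right) + 0 c = \left(W + c\right) + 0 = W + c$)
$\sqrt{V v{\left(m{\left(6 \right)},7 \right)} + 24685} = \sqrt{- 261 \left(7 + 6^{2}\right) + 24685} = \sqrt{- 261 \left(7 + 36\right) + 24685} = \sqrt{\left(-261\right) 43 + 24685} = \sqrt{-11223 + 24685} = \sqrt{13462}$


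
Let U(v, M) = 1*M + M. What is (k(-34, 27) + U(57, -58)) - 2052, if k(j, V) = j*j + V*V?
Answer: -283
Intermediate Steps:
k(j, V) = V² + j² (k(j, V) = j² + V² = V² + j²)
U(v, M) = 2*M (U(v, M) = M + M = 2*M)
(k(-34, 27) + U(57, -58)) - 2052 = ((27² + (-34)²) + 2*(-58)) - 2052 = ((729 + 1156) - 116) - 2052 = (1885 - 116) - 2052 = 1769 - 2052 = -283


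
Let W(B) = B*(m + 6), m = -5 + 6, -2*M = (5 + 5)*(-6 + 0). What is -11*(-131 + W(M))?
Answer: -869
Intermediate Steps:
M = 30 (M = -(5 + 5)*(-6 + 0)/2 = -5*(-6) = -½*(-60) = 30)
m = 1
W(B) = 7*B (W(B) = B*(1 + 6) = B*7 = 7*B)
-11*(-131 + W(M)) = -11*(-131 + 7*30) = -11*(-131 + 210) = -11*79 = -869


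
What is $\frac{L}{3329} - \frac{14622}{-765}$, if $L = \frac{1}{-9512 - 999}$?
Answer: $\frac{170546713751}{8922735345} \approx 19.114$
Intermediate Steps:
$L = - \frac{1}{10511}$ ($L = \frac{1}{-10511} = - \frac{1}{10511} \approx -9.5138 \cdot 10^{-5}$)
$\frac{L}{3329} - \frac{14622}{-765} = - \frac{1}{10511 \cdot 3329} - \frac{14622}{-765} = \left(- \frac{1}{10511}\right) \frac{1}{3329} - - \frac{4874}{255} = - \frac{1}{34991119} + \frac{4874}{255} = \frac{170546713751}{8922735345}$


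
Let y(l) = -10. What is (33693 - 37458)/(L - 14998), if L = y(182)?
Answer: 3765/15008 ≈ 0.25087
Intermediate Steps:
L = -10
(33693 - 37458)/(L - 14998) = (33693 - 37458)/(-10 - 14998) = -3765/(-15008) = -3765*(-1/15008) = 3765/15008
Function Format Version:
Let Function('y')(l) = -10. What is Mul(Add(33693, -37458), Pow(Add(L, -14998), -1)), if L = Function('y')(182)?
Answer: Rational(3765, 15008) ≈ 0.25087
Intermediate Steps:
L = -10
Mul(Add(33693, -37458), Pow(Add(L, -14998), -1)) = Mul(Add(33693, -37458), Pow(Add(-10, -14998), -1)) = Mul(-3765, Pow(-15008, -1)) = Mul(-3765, Rational(-1, 15008)) = Rational(3765, 15008)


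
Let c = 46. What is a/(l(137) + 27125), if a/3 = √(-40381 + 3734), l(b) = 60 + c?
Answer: I*√36647/9077 ≈ 0.02109*I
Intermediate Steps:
l(b) = 106 (l(b) = 60 + 46 = 106)
a = 3*I*√36647 (a = 3*√(-40381 + 3734) = 3*√(-36647) = 3*(I*√36647) = 3*I*√36647 ≈ 574.3*I)
a/(l(137) + 27125) = (3*I*√36647)/(106 + 27125) = (3*I*√36647)/27231 = (3*I*√36647)*(1/27231) = I*√36647/9077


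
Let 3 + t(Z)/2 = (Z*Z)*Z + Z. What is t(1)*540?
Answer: -1080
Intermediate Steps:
t(Z) = -6 + 2*Z + 2*Z**3 (t(Z) = -6 + 2*((Z*Z)*Z + Z) = -6 + 2*(Z**2*Z + Z) = -6 + 2*(Z**3 + Z) = -6 + 2*(Z + Z**3) = -6 + (2*Z + 2*Z**3) = -6 + 2*Z + 2*Z**3)
t(1)*540 = (-6 + 2*1 + 2*1**3)*540 = (-6 + 2 + 2*1)*540 = (-6 + 2 + 2)*540 = -2*540 = -1080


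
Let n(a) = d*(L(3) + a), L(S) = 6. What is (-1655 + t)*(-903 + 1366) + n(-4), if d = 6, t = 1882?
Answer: 105113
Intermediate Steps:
n(a) = 36 + 6*a (n(a) = 6*(6 + a) = 36 + 6*a)
(-1655 + t)*(-903 + 1366) + n(-4) = (-1655 + 1882)*(-903 + 1366) + (36 + 6*(-4)) = 227*463 + (36 - 24) = 105101 + 12 = 105113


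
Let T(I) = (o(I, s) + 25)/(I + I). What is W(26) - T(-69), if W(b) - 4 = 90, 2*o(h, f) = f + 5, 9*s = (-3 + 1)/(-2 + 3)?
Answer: 233989/2484 ≈ 94.198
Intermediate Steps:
s = -2/9 (s = ((-3 + 1)/(-2 + 3))/9 = (-2/1)/9 = (-2*1)/9 = (1/9)*(-2) = -2/9 ≈ -0.22222)
o(h, f) = 5/2 + f/2 (o(h, f) = (f + 5)/2 = (5 + f)/2 = 5/2 + f/2)
W(b) = 94 (W(b) = 4 + 90 = 94)
T(I) = 493/(36*I) (T(I) = ((5/2 + (1/2)*(-2/9)) + 25)/(I + I) = ((5/2 - 1/9) + 25)/((2*I)) = (43/18 + 25)*(1/(2*I)) = 493*(1/(2*I))/18 = 493/(36*I))
W(26) - T(-69) = 94 - 493/(36*(-69)) = 94 - 493*(-1)/(36*69) = 94 - 1*(-493/2484) = 94 + 493/2484 = 233989/2484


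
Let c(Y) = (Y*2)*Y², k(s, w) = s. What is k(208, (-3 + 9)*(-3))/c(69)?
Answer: 104/328509 ≈ 0.00031658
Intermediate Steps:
c(Y) = 2*Y³ (c(Y) = (2*Y)*Y² = 2*Y³)
k(208, (-3 + 9)*(-3))/c(69) = 208/((2*69³)) = 208/((2*328509)) = 208/657018 = 208*(1/657018) = 104/328509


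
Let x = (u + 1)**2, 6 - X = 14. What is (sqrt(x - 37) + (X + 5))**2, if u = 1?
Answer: (3 - I*sqrt(33))**2 ≈ -24.0 - 34.467*I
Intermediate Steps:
X = -8 (X = 6 - 1*14 = 6 - 14 = -8)
x = 4 (x = (1 + 1)**2 = 2**2 = 4)
(sqrt(x - 37) + (X + 5))**2 = (sqrt(4 - 37) + (-8 + 5))**2 = (sqrt(-33) - 3)**2 = (I*sqrt(33) - 3)**2 = (-3 + I*sqrt(33))**2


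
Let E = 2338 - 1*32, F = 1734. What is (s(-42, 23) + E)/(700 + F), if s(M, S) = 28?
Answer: 1167/1217 ≈ 0.95892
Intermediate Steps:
E = 2306 (E = 2338 - 32 = 2306)
(s(-42, 23) + E)/(700 + F) = (28 + 2306)/(700 + 1734) = 2334/2434 = 2334*(1/2434) = 1167/1217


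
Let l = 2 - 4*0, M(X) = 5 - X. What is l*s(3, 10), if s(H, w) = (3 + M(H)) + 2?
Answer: 14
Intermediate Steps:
s(H, w) = 10 - H (s(H, w) = (3 + (5 - H)) + 2 = (8 - H) + 2 = 10 - H)
l = 2 (l = 2 + 0 = 2)
l*s(3, 10) = 2*(10 - 1*3) = 2*(10 - 3) = 2*7 = 14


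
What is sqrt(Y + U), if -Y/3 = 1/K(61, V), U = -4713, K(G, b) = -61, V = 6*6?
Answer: 37*I*sqrt(12810)/61 ≈ 68.651*I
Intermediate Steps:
V = 36
Y = 3/61 (Y = -3/(-61) = -3*(-1/61) = 3/61 ≈ 0.049180)
sqrt(Y + U) = sqrt(3/61 - 4713) = sqrt(-287490/61) = 37*I*sqrt(12810)/61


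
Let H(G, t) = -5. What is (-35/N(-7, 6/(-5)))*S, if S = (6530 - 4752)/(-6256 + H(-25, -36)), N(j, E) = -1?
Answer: -62230/6261 ≈ -9.9393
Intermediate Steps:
S = -1778/6261 (S = (6530 - 4752)/(-6256 - 5) = 1778/(-6261) = 1778*(-1/6261) = -1778/6261 ≈ -0.28398)
(-35/N(-7, 6/(-5)))*S = -35/(-1)*(-1778/6261) = -35*(-1)*(-1778/6261) = 35*(-1778/6261) = -62230/6261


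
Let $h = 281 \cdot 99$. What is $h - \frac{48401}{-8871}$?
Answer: $\frac{246830750}{8871} \approx 27824.0$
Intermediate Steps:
$h = 27819$
$h - \frac{48401}{-8871} = 27819 - \frac{48401}{-8871} = 27819 - - \frac{48401}{8871} = 27819 + \frac{48401}{8871} = \frac{246830750}{8871}$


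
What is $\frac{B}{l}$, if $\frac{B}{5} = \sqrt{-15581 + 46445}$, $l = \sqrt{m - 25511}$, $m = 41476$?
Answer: $\frac{4 \sqrt{30796485}}{3193} \approx 6.952$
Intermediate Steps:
$l = \sqrt{15965}$ ($l = \sqrt{41476 - 25511} = \sqrt{15965} \approx 126.35$)
$B = 20 \sqrt{1929}$ ($B = 5 \sqrt{-15581 + 46445} = 5 \sqrt{30864} = 5 \cdot 4 \sqrt{1929} = 20 \sqrt{1929} \approx 878.41$)
$\frac{B}{l} = \frac{20 \sqrt{1929}}{\sqrt{15965}} = 20 \sqrt{1929} \frac{\sqrt{15965}}{15965} = \frac{4 \sqrt{30796485}}{3193}$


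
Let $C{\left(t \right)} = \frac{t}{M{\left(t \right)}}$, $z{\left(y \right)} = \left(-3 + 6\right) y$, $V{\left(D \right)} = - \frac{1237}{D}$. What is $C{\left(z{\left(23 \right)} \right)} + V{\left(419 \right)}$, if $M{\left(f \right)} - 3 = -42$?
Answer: $- \frac{25718}{5447} \approx -4.7215$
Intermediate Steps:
$M{\left(f \right)} = -39$ ($M{\left(f \right)} = 3 - 42 = -39$)
$z{\left(y \right)} = 3 y$
$C{\left(t \right)} = - \frac{t}{39}$ ($C{\left(t \right)} = \frac{t}{-39} = t \left(- \frac{1}{39}\right) = - \frac{t}{39}$)
$C{\left(z{\left(23 \right)} \right)} + V{\left(419 \right)} = - \frac{3 \cdot 23}{39} - \frac{1237}{419} = \left(- \frac{1}{39}\right) 69 - \frac{1237}{419} = - \frac{23}{13} - \frac{1237}{419} = - \frac{25718}{5447}$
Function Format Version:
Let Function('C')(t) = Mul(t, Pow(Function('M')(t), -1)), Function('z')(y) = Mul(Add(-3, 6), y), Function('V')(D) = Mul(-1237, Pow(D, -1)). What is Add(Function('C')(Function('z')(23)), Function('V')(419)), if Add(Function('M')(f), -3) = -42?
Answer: Rational(-25718, 5447) ≈ -4.7215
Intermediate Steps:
Function('M')(f) = -39 (Function('M')(f) = Add(3, -42) = -39)
Function('z')(y) = Mul(3, y)
Function('C')(t) = Mul(Rational(-1, 39), t) (Function('C')(t) = Mul(t, Pow(-39, -1)) = Mul(t, Rational(-1, 39)) = Mul(Rational(-1, 39), t))
Add(Function('C')(Function('z')(23)), Function('V')(419)) = Add(Mul(Rational(-1, 39), Mul(3, 23)), Mul(-1237, Pow(419, -1))) = Add(Mul(Rational(-1, 39), 69), Mul(-1237, Rational(1, 419))) = Add(Rational(-23, 13), Rational(-1237, 419)) = Rational(-25718, 5447)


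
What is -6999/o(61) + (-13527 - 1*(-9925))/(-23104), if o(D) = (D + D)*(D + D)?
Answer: -13511591/42984992 ≈ -0.31433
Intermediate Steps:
o(D) = 4*D² (o(D) = (2*D)*(2*D) = 4*D²)
-6999/o(61) + (-13527 - 1*(-9925))/(-23104) = -6999/(4*61²) + (-13527 - 1*(-9925))/(-23104) = -6999/(4*3721) + (-13527 + 9925)*(-1/23104) = -6999/14884 - 3602*(-1/23104) = -6999*1/14884 + 1801/11552 = -6999/14884 + 1801/11552 = -13511591/42984992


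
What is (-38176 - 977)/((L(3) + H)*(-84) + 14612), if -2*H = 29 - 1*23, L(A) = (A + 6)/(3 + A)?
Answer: -39153/14738 ≈ -2.6566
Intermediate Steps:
L(A) = (6 + A)/(3 + A)
H = -3 (H = -(29 - 1*23)/2 = -(29 - 23)/2 = -½*6 = -3)
(-38176 - 977)/((L(3) + H)*(-84) + 14612) = (-38176 - 977)/(((6 + 3)/(3 + 3) - 3)*(-84) + 14612) = -39153/((9/6 - 3)*(-84) + 14612) = -39153/(((⅙)*9 - 3)*(-84) + 14612) = -39153/((3/2 - 3)*(-84) + 14612) = -39153/(-3/2*(-84) + 14612) = -39153/(126 + 14612) = -39153/14738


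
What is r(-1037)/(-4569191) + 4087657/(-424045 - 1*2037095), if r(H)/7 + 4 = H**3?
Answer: 1744839684187943/1022310794340 ≈ 1706.8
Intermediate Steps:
r(H) = -28 + 7*H**3
r(-1037)/(-4569191) + 4087657/(-424045 - 1*2037095) = (-28 + 7*(-1037)**3)/(-4569191) + 4087657/(-424045 - 1*2037095) = (-28 + 7*(-1115157653))*(-1/4569191) + 4087657/(-424045 - 2037095) = (-28 - 7806103571)*(-1/4569191) + 4087657/(-2461140) = -7806103599*(-1/4569191) + 4087657*(-1/2461140) = 7806103599/4569191 - 4087657/2461140 = 1744839684187943/1022310794340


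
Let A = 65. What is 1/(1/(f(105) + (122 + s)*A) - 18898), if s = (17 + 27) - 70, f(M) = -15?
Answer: -6225/117640049 ≈ -5.2916e-5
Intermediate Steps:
s = -26 (s = 44 - 70 = -26)
1/(1/(f(105) + (122 + s)*A) - 18898) = 1/(1/(-15 + (122 - 26)*65) - 18898) = 1/(1/(-15 + 96*65) - 18898) = 1/(1/(-15 + 6240) - 18898) = 1/(1/6225 - 18898) = 1/(-117640049/6225) = -6225/117640049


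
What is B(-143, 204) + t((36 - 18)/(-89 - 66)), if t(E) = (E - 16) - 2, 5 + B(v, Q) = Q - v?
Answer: 50202/155 ≈ 323.88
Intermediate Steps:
B(v, Q) = -5 + Q - v (B(v, Q) = -5 + (Q - v) = -5 + Q - v)
t(E) = -18 + E (t(E) = (-16 + E) - 2 = -18 + E)
B(-143, 204) + t((36 - 18)/(-89 - 66)) = (-5 + 204 - 1*(-143)) + (-18 + (36 - 18)/(-89 - 66)) = (-5 + 204 + 143) + (-18 + 18/(-155)) = 342 + (-18 + 18*(-1/155)) = 342 + (-18 - 18/155) = 342 - 2808/155 = 50202/155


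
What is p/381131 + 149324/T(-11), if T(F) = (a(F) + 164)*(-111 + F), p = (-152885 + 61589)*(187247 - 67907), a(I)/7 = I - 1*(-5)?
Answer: -40555507726801/1418188451 ≈ -28597.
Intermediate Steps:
a(I) = 35 + 7*I (a(I) = 7*(I - 1*(-5)) = 7*(I + 5) = 7*(5 + I) = 35 + 7*I)
p = -10895264640 (p = -91296*119340 = -10895264640)
T(F) = (-111 + F)*(199 + 7*F) (T(F) = ((35 + 7*F) + 164)*(-111 + F) = (199 + 7*F)*(-111 + F) = (-111 + F)*(199 + 7*F))
p/381131 + 149324/T(-11) = -10895264640/381131 + 149324/(-22089 - 578*(-11) + 7*(-11)**2) = -10895264640*1/381131 + 149324/(-22089 + 6358 + 7*121) = -10895264640/381131 + 149324/(-22089 + 6358 + 847) = -10895264640/381131 + 149324/(-14884) = -10895264640/381131 + 149324*(-1/14884) = -10895264640/381131 - 37331/3721 = -40555507726801/1418188451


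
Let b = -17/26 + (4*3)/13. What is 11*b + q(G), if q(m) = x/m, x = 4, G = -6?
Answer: 179/78 ≈ 2.2949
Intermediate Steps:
q(m) = 4/m
b = 7/26 (b = -17*1/26 + 12*(1/13) = -17/26 + 12/13 = 7/26 ≈ 0.26923)
11*b + q(G) = 11*(7/26) + 4/(-6) = 77/26 + 4*(-⅙) = 77/26 - ⅔ = 179/78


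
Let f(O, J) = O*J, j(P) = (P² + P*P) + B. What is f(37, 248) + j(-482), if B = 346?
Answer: 474170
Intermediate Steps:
j(P) = 346 + 2*P² (j(P) = (P² + P*P) + 346 = (P² + P²) + 346 = 2*P² + 346 = 346 + 2*P²)
f(O, J) = J*O
f(37, 248) + j(-482) = 248*37 + (346 + 2*(-482)²) = 9176 + (346 + 2*232324) = 9176 + (346 + 464648) = 9176 + 464994 = 474170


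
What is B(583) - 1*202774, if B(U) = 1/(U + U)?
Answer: -236434483/1166 ≈ -2.0277e+5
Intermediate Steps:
B(U) = 1/(2*U)
B(583) - 1*202774 = (½)/583 - 1*202774 = (½)*(1/583) - 202774 = 1/1166 - 202774 = -236434483/1166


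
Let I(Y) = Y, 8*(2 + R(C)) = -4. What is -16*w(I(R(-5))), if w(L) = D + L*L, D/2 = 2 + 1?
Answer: -196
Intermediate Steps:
D = 6 (D = 2*(2 + 1) = 2*3 = 6)
R(C) = -5/2 (R(C) = -2 + (1/8)*(-4) = -2 - 1/2 = -5/2)
w(L) = 6 + L**2 (w(L) = 6 + L*L = 6 + L**2)
-16*w(I(R(-5))) = -16*(6 + (-5/2)**2) = -16*(6 + 25/4) = -16*49/4 = -196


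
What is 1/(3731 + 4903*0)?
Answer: 1/3731 ≈ 0.00026802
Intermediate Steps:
1/(3731 + 4903*0) = 1/(3731 + 0) = 1/3731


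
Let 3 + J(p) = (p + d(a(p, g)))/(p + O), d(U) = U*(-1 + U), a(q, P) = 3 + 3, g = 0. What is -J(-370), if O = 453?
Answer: 589/83 ≈ 7.0964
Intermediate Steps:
a(q, P) = 6
J(p) = -3 + (30 + p)/(453 + p) (J(p) = -3 + (p + 6*(-1 + 6))/(p + 453) = -3 + (p + 6*5)/(453 + p) = -3 + (p + 30)/(453 + p) = -3 + (30 + p)/(453 + p))
-J(-370) = -(-1329 - 2*(-370))/(453 - 370) = -(-1329 + 740)/83 = -(-589)/83 = -1*(-589/83) = 589/83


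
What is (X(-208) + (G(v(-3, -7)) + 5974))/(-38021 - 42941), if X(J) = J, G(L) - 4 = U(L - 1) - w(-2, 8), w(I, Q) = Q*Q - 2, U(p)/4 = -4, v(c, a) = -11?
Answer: -2846/40481 ≈ -0.070305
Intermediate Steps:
U(p) = -16 (U(p) = 4*(-4) = -16)
w(I, Q) = -2 + Q² (w(I, Q) = Q² - 2 = -2 + Q²)
G(L) = -74 (G(L) = 4 + (-16 - (-2 + 8²)) = 4 + (-16 - (-2 + 64)) = 4 + (-16 - 1*62) = 4 + (-16 - 62) = 4 - 78 = -74)
(X(-208) + (G(v(-3, -7)) + 5974))/(-38021 - 42941) = (-208 + (-74 + 5974))/(-38021 - 42941) = (-208 + 5900)/(-80962) = 5692*(-1/80962) = -2846/40481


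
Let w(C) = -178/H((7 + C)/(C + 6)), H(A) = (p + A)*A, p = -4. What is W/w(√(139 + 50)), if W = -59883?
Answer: -75592307/77163 - 1057933*√21/77163 ≈ -1042.5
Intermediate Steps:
H(A) = A*(-4 + A) (H(A) = (-4 + A)*A = A*(-4 + A))
w(C) = -178*(6 + C)/((-4 + (7 + C)/(6 + C))*(7 + C)) (w(C) = -178*(C + 6)/((-4 + (7 + C)/(C + 6))*(7 + C)) = -178*(6 + C)/((-4 + (7 + C)/(6 + C))*(7 + C)))
W/w(√(139 + 50)) = -59883*(7 + √(139 + 50))*(17 + 3*√(139 + 50))/(178*(6 + √(139 + 50))²) = -59883*(7 + √189)*(17 + 3*√189)/(178*(6 + √189)²) = -59883*(7 + 3*√21)*(17 + 3*(3*√21))/(178*(6 + 3*√21)²) = -59883*(7 + 3*√21)*(17 + 9*√21)/(178*(6 + 3*√21)²)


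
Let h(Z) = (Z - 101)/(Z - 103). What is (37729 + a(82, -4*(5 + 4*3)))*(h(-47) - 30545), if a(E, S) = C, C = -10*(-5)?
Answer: -28848056993/25 ≈ -1.1539e+9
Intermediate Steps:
h(Z) = (-101 + Z)/(-103 + Z)
C = 50
a(E, S) = 50
(37729 + a(82, -4*(5 + 4*3)))*(h(-47) - 30545) = (37729 + 50)*((-101 - 47)/(-103 - 47) - 30545) = 37779*(-148/(-150) - 30545) = 37779*(-1/150*(-148) - 30545) = 37779*(74/75 - 30545) = 37779*(-2290801/75) = -28848056993/25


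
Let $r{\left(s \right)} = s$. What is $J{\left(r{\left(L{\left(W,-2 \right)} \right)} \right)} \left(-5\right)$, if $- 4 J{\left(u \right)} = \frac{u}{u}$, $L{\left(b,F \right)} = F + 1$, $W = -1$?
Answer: $\frac{5}{4} \approx 1.25$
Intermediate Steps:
$L{\left(b,F \right)} = 1 + F$
$J{\left(u \right)} = - \frac{1}{4}$ ($J{\left(u \right)} = - \frac{u \frac{1}{u}}{4} = \left(- \frac{1}{4}\right) 1 = - \frac{1}{4}$)
$J{\left(r{\left(L{\left(W,-2 \right)} \right)} \right)} \left(-5\right) = \left(- \frac{1}{4}\right) \left(-5\right) = \frac{5}{4}$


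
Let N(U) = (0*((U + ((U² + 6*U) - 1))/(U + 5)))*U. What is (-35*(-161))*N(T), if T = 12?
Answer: 0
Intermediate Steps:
N(U) = 0 (N(U) = (0*((U + (-1 + U² + 6*U))/(5 + U)))*U = (0*((-1 + U² + 7*U)/(5 + U)))*U = 0*U = 0)
(-35*(-161))*N(T) = -35*(-161)*0 = 5635*0 = 0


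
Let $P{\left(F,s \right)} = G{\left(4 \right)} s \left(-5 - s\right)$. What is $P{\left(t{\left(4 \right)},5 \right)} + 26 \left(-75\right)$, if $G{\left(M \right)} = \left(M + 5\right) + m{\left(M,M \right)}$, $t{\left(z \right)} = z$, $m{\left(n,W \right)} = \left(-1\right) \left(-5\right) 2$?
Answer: $-2900$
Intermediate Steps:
$m{\left(n,W \right)} = 10$ ($m{\left(n,W \right)} = 5 \cdot 2 = 10$)
$G{\left(M \right)} = 15 + M$ ($G{\left(M \right)} = \left(M + 5\right) + 10 = \left(5 + M\right) + 10 = 15 + M$)
$P{\left(F,s \right)} = 19 s \left(-5 - s\right)$ ($P{\left(F,s \right)} = \left(15 + 4\right) s \left(-5 - s\right) = 19 s \left(-5 - s\right)$)
$P{\left(t{\left(4 \right)},5 \right)} + 26 \left(-75\right) = \left(-19\right) 5 \left(5 + 5\right) + 26 \left(-75\right) = \left(-19\right) 5 \cdot 10 - 1950 = -950 - 1950 = -2900$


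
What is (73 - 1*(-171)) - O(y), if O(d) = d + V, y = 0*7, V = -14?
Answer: 258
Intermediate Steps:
y = 0
O(d) = -14 + d (O(d) = d - 14 = -14 + d)
(73 - 1*(-171)) - O(y) = (73 - 1*(-171)) - (-14 + 0) = (73 + 171) - 1*(-14) = 244 + 14 = 258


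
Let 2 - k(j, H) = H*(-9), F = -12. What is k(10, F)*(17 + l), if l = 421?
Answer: -46428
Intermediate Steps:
k(j, H) = 2 + 9*H (k(j, H) = 2 - H*(-9) = 2 - (-9)*H = 2 + 9*H)
k(10, F)*(17 + l) = (2 + 9*(-12))*(17 + 421) = (2 - 108)*438 = -106*438 = -46428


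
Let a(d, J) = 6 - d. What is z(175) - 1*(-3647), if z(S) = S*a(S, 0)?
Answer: -25928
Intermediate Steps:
z(S) = S*(6 - S)
z(175) - 1*(-3647) = 175*(6 - 1*175) - 1*(-3647) = 175*(6 - 175) + 3647 = 175*(-169) + 3647 = -29575 + 3647 = -25928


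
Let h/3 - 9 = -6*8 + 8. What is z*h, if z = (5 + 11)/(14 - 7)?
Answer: -1488/7 ≈ -212.57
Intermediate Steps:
z = 16/7 ≈ 2.2857
h = -93 (h = 27 + 3*(-6*8 + 8) = 27 + 3*(-48 + 8) = 27 + 3*(-40) = 27 - 120 = -93)
z*h = (16/7)*(-93) = -1488/7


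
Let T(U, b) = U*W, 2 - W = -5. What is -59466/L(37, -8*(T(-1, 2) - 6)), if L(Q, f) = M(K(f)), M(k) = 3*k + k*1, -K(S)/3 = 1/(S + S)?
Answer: 1030744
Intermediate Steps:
W = 7 (W = 2 - 1*(-5) = 2 + 5 = 7)
T(U, b) = 7*U (T(U, b) = U*7 = 7*U)
K(S) = -3/(2*S) (K(S) = -3/(S + S) = -3*1/(2*S) = -3/(2*S))
M(k) = 4*k (M(k) = 3*k + k = 4*k)
L(Q, f) = -6/f (L(Q, f) = 4*(-3/(2*f)) = -6/f)
-59466/L(37, -8*(T(-1, 2) - 6)) = -59466/((-6*(-1/(8*(7*(-1) - 6))))) = -59466/((-6*(-1/(8*(-7 - 6))))) = -59466/((-6/((-8*(-13))))) = -59466/((-6/104)) = -59466/((-6*1/104)) = -59466/(-3/52) = -59466*(-52/3) = 1030744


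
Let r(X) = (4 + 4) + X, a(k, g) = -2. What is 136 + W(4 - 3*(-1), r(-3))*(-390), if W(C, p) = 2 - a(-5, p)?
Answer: -1424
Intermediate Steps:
r(X) = 8 + X
W(C, p) = 4 (W(C, p) = 2 - 1*(-2) = 2 + 2 = 4)
136 + W(4 - 3*(-1), r(-3))*(-390) = 136 + 4*(-390) = 136 - 1560 = -1424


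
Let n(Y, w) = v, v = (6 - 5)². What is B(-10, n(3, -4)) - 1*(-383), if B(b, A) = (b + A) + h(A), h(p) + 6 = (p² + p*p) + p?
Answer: 371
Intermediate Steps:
h(p) = -6 + p + 2*p² (h(p) = -6 + ((p² + p*p) + p) = -6 + ((p² + p²) + p) = -6 + (2*p² + p) = -6 + (p + 2*p²) = -6 + p + 2*p²)
v = 1 (v = 1² = 1)
n(Y, w) = 1
B(b, A) = -6 + b + 2*A + 2*A² (B(b, A) = (b + A) + (-6 + A + 2*A²) = (A + b) + (-6 + A + 2*A²) = -6 + b + 2*A + 2*A²)
B(-10, n(3, -4)) - 1*(-383) = (-6 - 10 + 2*1 + 2*1²) - 1*(-383) = (-6 - 10 + 2 + 2*1) + 383 = (-6 - 10 + 2 + 2) + 383 = -12 + 383 = 371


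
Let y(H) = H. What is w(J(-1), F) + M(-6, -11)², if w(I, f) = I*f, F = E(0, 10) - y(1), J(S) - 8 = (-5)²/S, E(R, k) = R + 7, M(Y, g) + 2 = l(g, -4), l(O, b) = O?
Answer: 67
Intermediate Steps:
M(Y, g) = -2 + g
E(R, k) = 7 + R
J(S) = 8 + 25/S (J(S) = 8 + (-5)²/S = 8 + 25/S)
F = 6 (F = (7 + 0) - 1*1 = 7 - 1 = 6)
w(J(-1), F) + M(-6, -11)² = (8 + 25/(-1))*6 + (-2 - 11)² = (8 + 25*(-1))*6 + (-13)² = (8 - 25)*6 + 169 = -17*6 + 169 = -102 + 169 = 67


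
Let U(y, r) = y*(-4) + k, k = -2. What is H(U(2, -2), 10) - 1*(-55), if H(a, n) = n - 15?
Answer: 50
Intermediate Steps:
U(y, r) = -2 - 4*y (U(y, r) = y*(-4) - 2 = -4*y - 2 = -2 - 4*y)
H(a, n) = -15 + n
H(U(2, -2), 10) - 1*(-55) = (-15 + 10) - 1*(-55) = -5 + 55 = 50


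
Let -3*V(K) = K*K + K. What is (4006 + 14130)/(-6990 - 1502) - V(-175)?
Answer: 21543916/2123 ≈ 10148.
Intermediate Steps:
V(K) = -K/3 - K²/3 (V(K) = -(K*K + K)/3 = -(K² + K)/3 = -(K + K²)/3 = -K/3 - K²/3)
(4006 + 14130)/(-6990 - 1502) - V(-175) = (4006 + 14130)/(-6990 - 1502) - (-1)*(-175)*(1 - 175)/3 = 18136/(-8492) - (-1)*(-175)*(-174)/3 = 18136*(-1/8492) - 1*(-10150) = -4534/2123 + 10150 = 21543916/2123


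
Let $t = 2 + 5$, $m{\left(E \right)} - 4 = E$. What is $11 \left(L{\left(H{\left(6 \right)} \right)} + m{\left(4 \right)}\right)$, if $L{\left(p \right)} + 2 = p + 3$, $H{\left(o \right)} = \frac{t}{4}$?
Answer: $\frac{473}{4} \approx 118.25$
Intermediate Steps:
$m{\left(E \right)} = 4 + E$
$t = 7$
$H{\left(o \right)} = \frac{7}{4}$
$L{\left(p \right)} = 1 + p$ ($L{\left(p \right)} = -2 + \left(p + 3\right) = -2 + \left(3 + p\right) = 1 + p$)
$11 \left(L{\left(H{\left(6 \right)} \right)} + m{\left(4 \right)}\right) = 11 \left(\left(1 + \frac{7}{4}\right) + \left(4 + 4\right)\right) = 11 \left(\frac{11}{4} + 8\right) = 11 \cdot \frac{43}{4} = \frac{473}{4}$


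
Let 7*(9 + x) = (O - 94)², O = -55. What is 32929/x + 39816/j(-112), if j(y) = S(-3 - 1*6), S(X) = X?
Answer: -97708009/22138 ≈ -4413.6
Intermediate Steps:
x = 22138/7 (x = -9 + (-55 - 94)²/7 = -9 + (⅐)*(-149)² = -9 + (⅐)*22201 = -9 + 22201/7 = 22138/7 ≈ 3162.6)
j(y) = -9 (j(y) = -3 - 1*6 = -3 - 6 = -9)
32929/x + 39816/j(-112) = 32929/(22138/7) + 39816/(-9) = 32929*(7/22138) + 39816*(-⅑) = 230503/22138 - 4424 = -97708009/22138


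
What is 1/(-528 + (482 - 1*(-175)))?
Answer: 1/129 ≈ 0.0077519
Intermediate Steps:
1/(-528 + (482 - 1*(-175))) = 1/(-528 + (482 + 175)) = 1/(-528 + 657) = 1/129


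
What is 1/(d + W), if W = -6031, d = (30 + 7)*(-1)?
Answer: -1/6068 ≈ -0.00016480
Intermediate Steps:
d = -37 (d = 37*(-1) = -37)
1/(d + W) = 1/(-37 - 6031) = 1/(-6068) = -1/6068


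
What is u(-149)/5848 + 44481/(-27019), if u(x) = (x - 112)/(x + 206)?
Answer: -4944723525/3002135128 ≈ -1.6471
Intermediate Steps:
u(x) = (-112 + x)/(206 + x)
u(-149)/5848 + 44481/(-27019) = ((-112 - 149)/(206 - 149))/5848 + 44481/(-27019) = (-261/57)*(1/5848) + 44481*(-1/27019) = ((1/57)*(-261))*(1/5848) - 44481/27019 = -87/19*1/5848 - 44481/27019 = -87/111112 - 44481/27019 = -4944723525/3002135128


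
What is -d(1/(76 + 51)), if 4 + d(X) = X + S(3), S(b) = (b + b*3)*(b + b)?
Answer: -8637/127 ≈ -68.008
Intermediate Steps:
S(b) = 8*b² (S(b) = (b + 3*b)*(2*b) = (4*b)*(2*b) = 8*b²)
d(X) = 68 + X (d(X) = -4 + (X + 8*3²) = -4 + (X + 8*9) = -4 + (X + 72) = -4 + (72 + X) = 68 + X)
-d(1/(76 + 51)) = -(68 + 1/(76 + 51)) = -(68 + 1/127) = -1*8637/127 = -8637/127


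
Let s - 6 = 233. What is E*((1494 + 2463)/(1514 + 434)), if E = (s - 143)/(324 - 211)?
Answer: 94968/55031 ≈ 1.7257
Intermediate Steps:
s = 239 (s = 6 + 233 = 239)
E = 96/113 (E = (239 - 143)/(324 - 211) = 96/113 ≈ 0.84956)
E*((1494 + 2463)/(1514 + 434)) = 96*((1494 + 2463)/(1514 + 434))/113 = 96*(3957/1948)/113 = 96*(3957*(1/1948))/113 = (96/113)*(3957/1948) = 94968/55031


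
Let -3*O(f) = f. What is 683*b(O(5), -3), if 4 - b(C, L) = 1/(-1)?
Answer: 3415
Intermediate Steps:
O(f) = -f/3
b(C, L) = 5 (b(C, L) = 4 - 1/(-1) = 4 - 1*(-1) = 4 + 1 = 5)
683*b(O(5), -3) = 683*5 = 3415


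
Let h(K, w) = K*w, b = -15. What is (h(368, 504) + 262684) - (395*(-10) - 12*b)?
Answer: 451926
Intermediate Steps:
(h(368, 504) + 262684) - (395*(-10) - 12*b) = (368*504 + 262684) - (395*(-10) - 12*(-15)) = (185472 + 262684) - (-3950 + 180) = 448156 - 1*(-3770) = 448156 + 3770 = 451926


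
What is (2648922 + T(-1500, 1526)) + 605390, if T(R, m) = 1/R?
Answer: 4881467999/1500 ≈ 3.2543e+6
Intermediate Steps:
(2648922 + T(-1500, 1526)) + 605390 = (2648922 + 1/(-1500)) + 605390 = (2648922 - 1/1500) + 605390 = 3973382999/1500 + 605390 = 4881467999/1500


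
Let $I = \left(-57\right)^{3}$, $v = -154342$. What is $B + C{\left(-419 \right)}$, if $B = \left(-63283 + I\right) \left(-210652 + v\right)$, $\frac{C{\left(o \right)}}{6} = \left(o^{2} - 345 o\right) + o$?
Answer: $90694167326$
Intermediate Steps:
$C{\left(o \right)} = - 2064 o + 6 o^{2}$ ($C{\left(o \right)} = 6 \left(\left(o^{2} - 345 o\right) + o\right) = 6 \left(o^{2} - 344 o\right) = - 2064 o + 6 o^{2}$)
$I = -185193$
$B = 90692249144$ ($B = \left(-63283 - 185193\right) \left(-210652 - 154342\right) = \left(-248476\right) \left(-364994\right) = 90692249144$)
$B + C{\left(-419 \right)} = 90692249144 + 6 \left(-419\right) \left(-344 - 419\right) = 90692249144 + 6 \left(-419\right) \left(-763\right) = 90692249144 + 1918182 = 90694167326$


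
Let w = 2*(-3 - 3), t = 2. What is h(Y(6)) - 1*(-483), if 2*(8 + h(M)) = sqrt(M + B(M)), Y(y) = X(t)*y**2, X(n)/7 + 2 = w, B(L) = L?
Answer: 475 + 42*I ≈ 475.0 + 42.0*I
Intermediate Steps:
w = -12 (w = 2*(-6) = -12)
X(n) = -98 (X(n) = -14 + 7*(-12) = -14 - 84 = -98)
Y(y) = -98*y**2
h(M) = -8 + sqrt(2)*sqrt(M)/2 (h(M) = -8 + sqrt(M + M)/2 = -8 + sqrt(2*M)/2 = -8 + (sqrt(2)*sqrt(M))/2 = -8 + sqrt(2)*sqrt(M)/2)
h(Y(6)) - 1*(-483) = (-8 + sqrt(2)*sqrt(-98*6**2)/2) - 1*(-483) = (-8 + sqrt(2)*sqrt(-98*36)/2) + 483 = (-8 + sqrt(2)*sqrt(-3528)/2) + 483 = (-8 + sqrt(2)*(42*I*sqrt(2))/2) + 483 = (-8 + 42*I) + 483 = 475 + 42*I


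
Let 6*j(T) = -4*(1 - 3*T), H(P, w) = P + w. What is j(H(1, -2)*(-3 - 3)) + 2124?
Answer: 6406/3 ≈ 2135.3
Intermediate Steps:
j(T) = -2/3 + 2*T (j(T) = (-4*(1 - 3*T))/6 = (-4 + 12*T)/6 = -2/3 + 2*T)
j(H(1, -2)*(-3 - 3)) + 2124 = (-2/3 + 2*((1 - 2)*(-3 - 3))) + 2124 = (-2/3 + 2*(-1*(-6))) + 2124 = (-2/3 + 2*6) + 2124 = (-2/3 + 12) + 2124 = 34/3 + 2124 = 6406/3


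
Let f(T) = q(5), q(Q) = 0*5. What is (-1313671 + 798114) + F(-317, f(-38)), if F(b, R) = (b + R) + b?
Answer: -516191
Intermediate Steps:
q(Q) = 0
f(T) = 0
F(b, R) = R + 2*b (F(b, R) = (R + b) + b = R + 2*b)
(-1313671 + 798114) + F(-317, f(-38)) = (-1313671 + 798114) + (0 + 2*(-317)) = -515557 + (0 - 634) = -515557 - 634 = -516191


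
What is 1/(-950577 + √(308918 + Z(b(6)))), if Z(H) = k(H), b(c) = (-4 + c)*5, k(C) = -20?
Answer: -316859/301198774677 - 131*√2/301198774677 ≈ -1.0526e-6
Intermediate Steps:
b(c) = -20 + 5*c
Z(H) = -20
1/(-950577 + √(308918 + Z(b(6)))) = 1/(-950577 + √(308918 - 20)) = 1/(-950577 + √308898) = 1/(-950577 + 393*√2)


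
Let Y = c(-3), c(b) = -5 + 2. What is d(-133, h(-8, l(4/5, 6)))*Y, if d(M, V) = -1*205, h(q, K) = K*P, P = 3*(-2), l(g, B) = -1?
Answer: 615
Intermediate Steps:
c(b) = -3
Y = -3
P = -6
h(q, K) = -6*K (h(q, K) = K*(-6) = -6*K)
d(M, V) = -205
d(-133, h(-8, l(4/5, 6)))*Y = -205*(-3) = 615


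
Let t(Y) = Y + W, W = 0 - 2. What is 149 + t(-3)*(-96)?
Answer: 629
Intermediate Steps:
W = -2
t(Y) = -2 + Y (t(Y) = Y - 2 = -2 + Y)
149 + t(-3)*(-96) = 149 + (-2 - 3)*(-96) = 149 - 5*(-96) = 149 + 480 = 629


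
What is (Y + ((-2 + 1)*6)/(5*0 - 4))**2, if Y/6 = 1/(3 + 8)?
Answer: 2025/484 ≈ 4.1839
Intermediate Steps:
Y = 6/11 (Y = 6/(3 + 8) = 6/11 ≈ 0.54545)
(Y + ((-2 + 1)*6)/(5*0 - 4))**2 = (6/11 + ((-2 + 1)*6)/(5*0 - 4))**2 = (6/11 + (-1*6)/(0 - 4))**2 = (6/11 - 6/(-4))**2 = (6/11 - 6*(-1/4))**2 = (6/11 + 3/2)**2 = (45/22)**2 = 2025/484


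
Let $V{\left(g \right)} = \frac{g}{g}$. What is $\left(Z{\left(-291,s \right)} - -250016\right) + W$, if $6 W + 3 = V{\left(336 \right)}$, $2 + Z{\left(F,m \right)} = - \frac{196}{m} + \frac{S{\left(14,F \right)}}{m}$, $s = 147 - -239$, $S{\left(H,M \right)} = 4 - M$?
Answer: $\frac{289516123}{1158} \approx 2.5001 \cdot 10^{5}$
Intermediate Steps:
$s = 386$ ($s = 147 + 239 = 386$)
$Z{\left(F,m \right)} = -2 - \frac{196}{m} + \frac{4 - F}{m}$ ($Z{\left(F,m \right)} = -2 + \left(- \frac{196}{m} + \frac{4 - F}{m}\right) = -2 - \frac{196}{m} + \frac{4 - F}{m}$)
$V{\left(g \right)} = 1$
$W = - \frac{1}{3}$ ($W = - \frac{1}{2} + \frac{1}{6} \cdot 1 = - \frac{1}{2} + \frac{1}{6} = - \frac{1}{3} \approx -0.33333$)
$\left(Z{\left(-291,s \right)} - -250016\right) + W = \left(\frac{-192 - -291 - 772}{386} - -250016\right) - \frac{1}{3} = \left(\frac{-192 + 291 - 772}{386} + 250016\right) - \frac{1}{3} = \left(\frac{1}{386} \left(-673\right) + 250016\right) - \frac{1}{3} = \left(- \frac{673}{386} + 250016\right) - \frac{1}{3} = \frac{96505503}{386} - \frac{1}{3} = \frac{289516123}{1158}$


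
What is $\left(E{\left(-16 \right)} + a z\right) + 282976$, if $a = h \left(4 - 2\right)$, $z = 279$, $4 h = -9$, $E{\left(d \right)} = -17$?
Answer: $\frac{563407}{2} \approx 2.817 \cdot 10^{5}$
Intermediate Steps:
$h = - \frac{9}{4}$ ($h = \frac{1}{4} \left(-9\right) = - \frac{9}{4} \approx -2.25$)
$a = - \frac{9}{2}$ ($a = - \frac{9 \left(4 - 2\right)}{4} = \left(- \frac{9}{4}\right) 2 = - \frac{9}{2} \approx -4.5$)
$\left(E{\left(-16 \right)} + a z\right) + 282976 = \left(-17 - \frac{2511}{2}\right) + 282976 = - \frac{2545}{2} + 282976 = \frac{563407}{2}$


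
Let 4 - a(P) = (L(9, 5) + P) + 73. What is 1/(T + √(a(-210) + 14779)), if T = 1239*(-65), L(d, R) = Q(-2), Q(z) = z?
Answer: -26845/2161957101 - √1658/2161957101 ≈ -1.2436e-5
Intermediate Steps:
L(d, R) = -2
T = -80535
a(P) = -67 - P (a(P) = 4 - ((-2 + P) + 73) = 4 - (71 + P) = 4 + (-71 - P) = -67 - P)
1/(T + √(a(-210) + 14779)) = 1/(-80535 + √((-67 - 1*(-210)) + 14779)) = 1/(-80535 + √((-67 + 210) + 14779)) = 1/(-80535 + √(143 + 14779)) = 1/(-80535 + √14922) = 1/(-80535 + 3*√1658)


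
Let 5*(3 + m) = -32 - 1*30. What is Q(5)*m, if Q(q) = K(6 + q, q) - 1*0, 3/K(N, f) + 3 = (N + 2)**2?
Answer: -231/830 ≈ -0.27831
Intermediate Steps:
m = -77/5 (m = -3 + (-32 - 1*30)/5 = -3 + (-32 - 30)/5 = -3 + (1/5)*(-62) = -3 - 62/5 = -77/5 ≈ -15.400)
K(N, f) = 3/(-3 + (2 + N)**2) (K(N, f) = 3/(-3 + (N + 2)**2) = 3/(-3 + (2 + N)**2))
Q(q) = 3/(-3 + (8 + q)**2) (Q(q) = 3/(-3 + (2 + (6 + q))**2) - 1*0 = 3/(-3 + (8 + q)**2) + 0 = 3/(-3 + (8 + q)**2))
Q(5)*m = (3/(-3 + (8 + 5)**2))*(-77/5) = (3/(-3 + 13**2))*(-77/5) = (3/(-3 + 169))*(-77/5) = (3/166)*(-77/5) = -231/830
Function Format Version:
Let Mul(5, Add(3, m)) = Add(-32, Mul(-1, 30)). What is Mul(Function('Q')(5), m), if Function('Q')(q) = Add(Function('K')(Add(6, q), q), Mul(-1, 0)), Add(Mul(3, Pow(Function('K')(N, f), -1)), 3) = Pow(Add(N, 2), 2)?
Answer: Rational(-231, 830) ≈ -0.27831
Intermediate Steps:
m = Rational(-77, 5) (m = Add(-3, Mul(Rational(1, 5), Add(-32, Mul(-1, 30)))) = Add(-3, Mul(Rational(1, 5), Add(-32, -30))) = Add(-3, Mul(Rational(1, 5), -62)) = Add(-3, Rational(-62, 5)) = Rational(-77, 5) ≈ -15.400)
Function('K')(N, f) = Mul(3, Pow(Add(-3, Pow(Add(2, N), 2)), -1)) (Function('K')(N, f) = Mul(3, Pow(Add(-3, Pow(Add(N, 2), 2)), -1)) = Mul(3, Pow(Add(-3, Pow(Add(2, N), 2)), -1)))
Function('Q')(q) = Mul(3, Pow(Add(-3, Pow(Add(8, q), 2)), -1)) (Function('Q')(q) = Add(Mul(3, Pow(Add(-3, Pow(Add(2, Add(6, q)), 2)), -1)), Mul(-1, 0)) = Add(Mul(3, Pow(Add(-3, Pow(Add(8, q), 2)), -1)), 0) = Mul(3, Pow(Add(-3, Pow(Add(8, q), 2)), -1)))
Mul(Function('Q')(5), m) = Mul(Mul(3, Pow(Add(-3, Pow(Add(8, 5), 2)), -1)), Rational(-77, 5)) = Mul(Mul(3, Pow(Add(-3, Pow(13, 2)), -1)), Rational(-77, 5)) = Mul(Mul(3, Pow(Add(-3, 169), -1)), Rational(-77, 5)) = Mul(Mul(3, Pow(166, -1)), Rational(-77, 5)) = Mul(Mul(3, Rational(1, 166)), Rational(-77, 5)) = Mul(Rational(3, 166), Rational(-77, 5)) = Rational(-231, 830)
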